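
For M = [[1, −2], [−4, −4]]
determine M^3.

M^2 = [[9, 6], [12, 24]]
M^3 = [[−15, −42], [−84, −120]]

[[−15, −42], [−84, −120]]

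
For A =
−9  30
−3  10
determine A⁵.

[[−9, 30], [−3, 10]]

A² = A (a projection; rank 1, trace 1), so A⁵ = A.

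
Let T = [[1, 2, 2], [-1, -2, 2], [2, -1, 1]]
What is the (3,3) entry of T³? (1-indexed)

T² = [[3, -4, 8], [5, 0, -4], [5, 5, 3]]
T³ = [[23, 6, 6], [-3, 14, 6], [6, -3, 23]]

23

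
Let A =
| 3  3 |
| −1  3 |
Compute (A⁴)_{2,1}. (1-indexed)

A² = [[6, 18], [−6, 6]]
A³ = [[0, 72], [−24, 0]]
A⁴ = [[−72, 216], [−72, −72]]

−72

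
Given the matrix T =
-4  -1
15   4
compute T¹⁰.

T² = I (check: tr T = 0 and det T = -1), so T¹⁰ = I since 10 is even.

[[1, 0], [0, 1]]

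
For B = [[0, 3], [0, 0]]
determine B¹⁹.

[[0, 0], [0, 0]]

B is strictly triangular, hence nilpotent: B² = 0, so B¹⁹ = 0.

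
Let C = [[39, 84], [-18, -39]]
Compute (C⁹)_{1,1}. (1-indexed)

tr C = 0 and det C = -9, so the characteristic polynomial is λ² − (0)λ + (-9) with roots -3 and 3.
Eigenvectors give P = [[-2, 7], [1, -3]] with P⁻¹ = [[3, 7], [1, 2]], and C = P·diag(-3, 3)·P⁻¹.
Then C⁹ = P·diag(-19683, 19683)·P⁻¹ = [[39366, 137781], [-19683, -59049]] · [[3, 7], [1, 2]] = [[255879, 551124], [-118098, -255879]].

255879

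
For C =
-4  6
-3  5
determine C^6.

[[-62, 126], [-63, 127]]

tr C = 1 and det C = -2, so the characteristic polynomial is λ² − (1)λ + (-2) with roots -1 and 2.
Eigenvectors give P = [[2, 1], [1, 1]] with P⁻¹ = [[1, -1], [-1, 2]], and C = P·diag(-1, 2)·P⁻¹.
Then C^6 = P·diag(1, 64)·P⁻¹ = [[2, 64], [1, 64]] · [[1, -1], [-1, 2]] = [[-62, 126], [-63, 127]].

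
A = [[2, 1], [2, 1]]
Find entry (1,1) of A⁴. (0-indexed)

A² = [[6, 3], [6, 3]]
A³ = [[18, 9], [18, 9]]
A⁴ = [[54, 27], [54, 27]]

27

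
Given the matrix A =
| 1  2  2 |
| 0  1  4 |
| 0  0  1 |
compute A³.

[[1, 6, 30], [0, 1, 12], [0, 0, 1]]

A = I + N where N = [[0, 2, 2], [0, 0, 4], [0, 0, 0]] is strictly upper-triangular, so N³ = 0.
(I + N)³ = I + 3·N + 3·N² = [[1, 6, 30], [0, 1, 12], [0, 0, 1]].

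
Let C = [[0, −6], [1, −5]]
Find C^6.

[[−1266, 3990], [−665, 2059]]

tr C = −5 and det C = 6, so the characteristic polynomial is λ² − (−5)λ + (6) with roots −3 and −2.
Eigenvectors give P = [[2, −3], [1, −1]] with P⁻¹ = [[−1, 3], [−1, 2]], and C = P·diag(−3, −2)·P⁻¹.
Then C^6 = P·diag(729, 64)·P⁻¹ = [[1458, −192], [729, −64]] · [[−1, 3], [−1, 2]] = [[−1266, 3990], [−665, 2059]].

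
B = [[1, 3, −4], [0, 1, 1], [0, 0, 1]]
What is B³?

B = I + N where N = [[0, 3, −4], [0, 0, 1], [0, 0, 0]] is strictly upper-triangular, so N³ = 0.
(I + N)³ = I + 3·N + 3·N² = [[1, 9, −3], [0, 1, 3], [0, 0, 1]].

[[1, 9, −3], [0, 1, 3], [0, 0, 1]]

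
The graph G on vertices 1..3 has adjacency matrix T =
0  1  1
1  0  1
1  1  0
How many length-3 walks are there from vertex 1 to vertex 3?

The number of length-3 walks from vertex 1 to vertex 3 is entry (1,3) of T³, where T is the adjacency matrix.
T² = [[2, 1, 1], [1, 2, 1], [1, 1, 2]]
T³ = [[2, 3, 3], [3, 2, 3], [3, 3, 2]]

3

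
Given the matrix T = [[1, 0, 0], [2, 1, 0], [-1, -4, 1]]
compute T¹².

T = I + N where N = [[0, 0, 0], [2, 0, 0], [-1, -4, 0]] is strictly lower-triangular, so N³ = 0.
(I + N)¹² = I + 12·N + 66·N² = [[1, 0, 0], [24, 1, 0], [-540, -48, 1]].

[[1, 0, 0], [24, 1, 0], [-540, -48, 1]]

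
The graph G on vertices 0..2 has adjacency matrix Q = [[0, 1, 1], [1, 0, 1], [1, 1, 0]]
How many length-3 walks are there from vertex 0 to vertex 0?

2

The number of length-3 walks from vertex 0 to vertex 0 is entry (0,0) of Q³, where Q is the adjacency matrix.
Q² = [[2, 1, 1], [1, 2, 1], [1, 1, 2]]
Q³ = [[2, 3, 3], [3, 2, 3], [3, 3, 2]]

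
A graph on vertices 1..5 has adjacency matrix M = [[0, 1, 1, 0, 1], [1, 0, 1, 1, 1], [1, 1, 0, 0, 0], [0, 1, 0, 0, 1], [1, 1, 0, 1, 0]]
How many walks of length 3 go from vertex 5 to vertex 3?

3

The number of length-3 walks from vertex 5 to vertex 3 is entry (5,3) of M^3, where M is the adjacency matrix.
M^2 = [[3, 2, 1, 2, 1], [2, 4, 1, 1, 2], [1, 1, 2, 1, 2], [2, 1, 1, 2, 1], [1, 2, 2, 1, 3]]
M^3 = [[4, 7, 5, 3, 7], [7, 6, 6, 6, 7], [5, 6, 2, 3, 3], [3, 6, 3, 2, 5], [7, 7, 3, 5, 4]]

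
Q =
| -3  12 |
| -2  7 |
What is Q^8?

tr Q = 4 and det Q = 3, so the characteristic polynomial is λ² − (4)λ + (3) with roots 3 and 1.
Eigenvectors give P = [[2, 3], [1, 1]] with P⁻¹ = [[-1, 3], [1, -2]], and Q = P·diag(3, 1)·P⁻¹.
Then Q^8 = P·diag(6561, 1)·P⁻¹ = [[13122, 3], [6561, 1]] · [[-1, 3], [1, -2]] = [[-13119, 39360], [-6560, 19681]].

[[-13119, 39360], [-6560, 19681]]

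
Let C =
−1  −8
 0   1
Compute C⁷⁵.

C² = I (check: tr C = 0 and det C = −1), so C⁷⁵ = C since 75 is odd.

[[−1, −8], [0, 1]]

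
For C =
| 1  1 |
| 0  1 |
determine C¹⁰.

[[1, 10], [0, 1]]

C = I + N where N = [[0, 1], [0, 0]] is strictly upper-triangular, so N² = 0.
(I + N)¹⁰ = I + 10·N = [[1, 10], [0, 1]].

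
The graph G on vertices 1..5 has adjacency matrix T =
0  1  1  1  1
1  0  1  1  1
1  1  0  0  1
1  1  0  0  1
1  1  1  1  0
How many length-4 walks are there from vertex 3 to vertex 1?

32

The number of length-4 walks from vertex 3 to vertex 1 is entry (3,1) of T⁴, where T is the adjacency matrix.
T² = [[4, 3, 2, 2, 3], [3, 4, 2, 2, 3], [2, 2, 3, 3, 2], [2, 2, 3, 3, 2], [3, 3, 2, 2, 4]]
T³ = [[10, 11, 10, 10, 11], [11, 10, 10, 10, 11], [10, 10, 6, 6, 10], [10, 10, 6, 6, 10], [11, 11, 10, 10, 10]]
T⁴ = [[42, 41, 32, 32, 41], [41, 42, 32, 32, 41], [32, 32, 30, 30, 32], [32, 32, 30, 30, 32], [41, 41, 32, 32, 42]]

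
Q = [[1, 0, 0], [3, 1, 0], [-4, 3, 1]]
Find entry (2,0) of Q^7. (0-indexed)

Q = I + N where N = [[0, 0, 0], [3, 0, 0], [-4, 3, 0]] is strictly lower-triangular, so N^3 = 0.
(I + N)^7 = I + 7·N + 21·N^2 = [[1, 0, 0], [21, 1, 0], [161, 21, 1]].

161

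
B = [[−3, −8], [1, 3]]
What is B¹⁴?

[[1, 0], [0, 1]]

B² = I (check: tr B = 0 and det B = −1), so B¹⁴ = I since 14 is even.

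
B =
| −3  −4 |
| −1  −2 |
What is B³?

[[−59, −92], [−23, −36]]

B² = [[13, 20], [5, 8]]
B³ = [[−59, −92], [−23, −36]]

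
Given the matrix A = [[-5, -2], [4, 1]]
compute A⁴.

[[161, 80], [-160, -79]]

tr A = -4 and det A = 3, so the characteristic polynomial is λ² − (-4)λ + (3) with roots -3 and -1.
Eigenvectors give P = [[-1, -1], [1, 2]] with P⁻¹ = [[-2, -1], [1, 1]], and A = P·diag(-3, -1)·P⁻¹.
Then A⁴ = P·diag(81, 1)·P⁻¹ = [[-81, -1], [81, 2]] · [[-2, -1], [1, 1]] = [[161, 80], [-160, -79]].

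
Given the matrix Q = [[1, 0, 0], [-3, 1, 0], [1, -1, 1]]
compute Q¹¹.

Q = I + N where N = [[0, 0, 0], [-3, 0, 0], [1, -1, 0]] is strictly lower-triangular, so N³ = 0.
(I + N)¹¹ = I + 11·N + 55·N² = [[1, 0, 0], [-33, 1, 0], [176, -11, 1]].

[[1, 0, 0], [-33, 1, 0], [176, -11, 1]]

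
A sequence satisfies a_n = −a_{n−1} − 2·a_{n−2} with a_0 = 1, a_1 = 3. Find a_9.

−57

With companion matrix T = [[−1, −2], [1, 0]], [a_n, a_{n−1}]ᵀ = T·[a_{n−1}, a_{n−2}]ᵀ, so [a_9, a_8]ᵀ = T⁸·[a_1, a_0]ᵀ.
T⁸ = [[−17, −6], [3, −14]], giving [a_9, a_8]ᵀ = [[−57], [−5]].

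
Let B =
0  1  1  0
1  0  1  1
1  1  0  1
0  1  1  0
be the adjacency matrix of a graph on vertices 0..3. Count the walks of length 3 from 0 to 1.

5

The number of length-3 walks from vertex 0 to vertex 1 is entry (0,1) of B³, where B is the adjacency matrix.
B² = [[2, 1, 1, 2], [1, 3, 2, 1], [1, 2, 3, 1], [2, 1, 1, 2]]
B³ = [[2, 5, 5, 2], [5, 4, 5, 5], [5, 5, 4, 5], [2, 5, 5, 2]]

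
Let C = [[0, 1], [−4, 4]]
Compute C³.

[[−16, 12], [−48, 32]]

C² = [[−4, 4], [−16, 12]]
C³ = [[−16, 12], [−48, 32]]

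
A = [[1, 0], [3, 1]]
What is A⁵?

[[1, 0], [15, 1]]

A = I + N where N = [[0, 0], [3, 0]] is strictly lower-triangular, so N² = 0.
(I + N)⁵ = I + 5·N = [[1, 0], [15, 1]].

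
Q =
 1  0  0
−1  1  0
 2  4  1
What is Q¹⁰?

[[1, 0, 0], [−10, 1, 0], [−160, 40, 1]]

Q = I + N where N = [[0, 0, 0], [−1, 0, 0], [2, 4, 0]] is strictly lower-triangular, so N³ = 0.
(I + N)¹⁰ = I + 10·N + 45·N² = [[1, 0, 0], [−10, 1, 0], [−160, 40, 1]].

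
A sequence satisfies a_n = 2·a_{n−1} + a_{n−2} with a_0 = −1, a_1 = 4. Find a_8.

With companion matrix M = [[2, 1], [1, 0]], [a_n, a_{n−1}]ᵀ = M·[a_{n−1}, a_{n−2}]ᵀ, so [a_8, a_7]ᵀ = M⁷·[a_1, a_0]ᵀ.
M⁷ = [[408, 169], [169, 70]], giving [a_8, a_7]ᵀ = [[1463], [606]].

1463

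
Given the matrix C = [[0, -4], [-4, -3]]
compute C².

[[16, 12], [12, 25]]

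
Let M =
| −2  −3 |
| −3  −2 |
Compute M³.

[[−62, −63], [−63, −62]]

M² = [[13, 12], [12, 13]]
M³ = [[−62, −63], [−63, −62]]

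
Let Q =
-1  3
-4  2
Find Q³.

[[-1, -27], [36, -28]]

Q² = [[-11, 3], [-4, -8]]
Q³ = [[-1, -27], [36, -28]]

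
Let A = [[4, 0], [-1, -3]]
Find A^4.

[[256, 0], [-25, 81]]

A^2 = [[16, 0], [-1, 9]]
A^3 = [[64, 0], [-13, -27]]
A^4 = [[256, 0], [-25, 81]]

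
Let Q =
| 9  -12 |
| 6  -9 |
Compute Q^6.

tr Q = 0 and det Q = -9, so the characteristic polynomial is λ² − (0)λ + (-9) with roots 3 and -3.
Eigenvectors give P = [[2, 1], [1, 1]] with P⁻¹ = [[1, -1], [-1, 2]], and Q = P·diag(3, -3)·P⁻¹.
Then Q^6 = P·diag(729, 729)·P⁻¹ = [[1458, 729], [729, 729]] · [[1, -1], [-1, 2]] = [[729, 0], [0, 729]].

[[729, 0], [0, 729]]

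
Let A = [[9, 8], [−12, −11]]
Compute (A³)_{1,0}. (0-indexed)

−84

tr A = −2 and det A = −3, so the characteristic polynomial is λ² − (−2)λ + (−3) with roots 1 and −3.
Eigenvectors give P = [[−1, 2], [1, −3]] with P⁻¹ = [[−3, −2], [−1, −1]], and A = P·diag(1, −3)·P⁻¹.
Then A³ = P·diag(1, −27)·P⁻¹ = [[−1, −54], [1, 81]] · [[−3, −2], [−1, −1]] = [[57, 56], [−84, −83]].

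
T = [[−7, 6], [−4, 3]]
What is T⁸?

[[19681, −19680], [13120, −13119]]

tr T = −4 and det T = 3, so the characteristic polynomial is λ² − (−4)λ + (3) with roots −1 and −3.
Eigenvectors give P = [[1, 3], [1, 2]] with P⁻¹ = [[−2, 3], [1, −1]], and T = P·diag(−1, −3)·P⁻¹.
Then T⁸ = P·diag(1, 6561)·P⁻¹ = [[1, 19683], [1, 13122]] · [[−2, 3], [1, −1]] = [[19681, −19680], [13120, −13119]].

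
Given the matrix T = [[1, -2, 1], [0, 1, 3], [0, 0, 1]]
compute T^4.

T = I + N where N = [[0, -2, 1], [0, 0, 3], [0, 0, 0]] is strictly upper-triangular, so N^3 = 0.
(I + N)^4 = I + 4·N + 6·N^2 = [[1, -8, -32], [0, 1, 12], [0, 0, 1]].

[[1, -8, -32], [0, 1, 12], [0, 0, 1]]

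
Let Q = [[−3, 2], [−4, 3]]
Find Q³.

Q² = I (check: tr Q = 0 and det Q = −1), so Q³ = Q since 3 is odd.

[[−3, 2], [−4, 3]]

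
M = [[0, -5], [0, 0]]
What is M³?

M is strictly triangular, hence nilpotent: M² = 0, so M³ = 0.

[[0, 0], [0, 0]]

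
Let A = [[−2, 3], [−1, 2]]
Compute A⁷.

[[−2, 3], [−1, 2]]

A² = I (check: tr A = 0 and det A = −1), so A⁷ = A since 7 is odd.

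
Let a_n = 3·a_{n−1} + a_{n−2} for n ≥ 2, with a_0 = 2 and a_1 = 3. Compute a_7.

With companion matrix T = [[3, 1], [1, 0]], [a_n, a_{n−1}]ᵀ = T·[a_{n−1}, a_{n−2}]ᵀ, so [a_7, a_6]ᵀ = T^6·[a_1, a_0]ᵀ.
T^6 = [[1189, 360], [360, 109]], giving [a_7, a_6]ᵀ = [[4287], [1298]].

4287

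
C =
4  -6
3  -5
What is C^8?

[[-254, 510], [-255, 511]]

tr C = -1 and det C = -2, so the characteristic polynomial is λ² − (-1)λ + (-2) with roots 1 and -2.
Eigenvectors give P = [[2, 1], [1, 1]] with P⁻¹ = [[1, -1], [-1, 2]], and C = P·diag(1, -2)·P⁻¹.
Then C^8 = P·diag(1, 256)·P⁻¹ = [[2, 256], [1, 256]] · [[1, -1], [-1, 2]] = [[-254, 510], [-255, 511]].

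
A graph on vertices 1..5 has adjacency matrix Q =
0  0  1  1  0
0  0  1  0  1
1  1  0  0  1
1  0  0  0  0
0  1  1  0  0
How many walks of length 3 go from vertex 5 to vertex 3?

The number of length-3 walks from vertex 5 to vertex 3 is entry (5,3) of Q^3, where Q is the adjacency matrix.
Q^2 = [[2, 1, 0, 0, 1], [1, 2, 1, 0, 1], [0, 1, 3, 1, 1], [0, 0, 1, 1, 0], [1, 1, 1, 0, 2]]
Q^3 = [[0, 1, 4, 2, 1], [1, 2, 4, 1, 3], [4, 4, 2, 0, 4], [2, 1, 0, 0, 1], [1, 3, 4, 1, 2]]

4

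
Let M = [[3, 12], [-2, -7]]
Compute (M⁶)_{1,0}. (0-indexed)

728

tr M = -4 and det M = 3, so the characteristic polynomial is λ² − (-4)λ + (3) with roots -1 and -3.
Eigenvectors give P = [[3, -2], [-1, 1]] with P⁻¹ = [[1, 2], [1, 3]], and M = P·diag(-1, -3)·P⁻¹.
Then M⁶ = P·diag(1, 729)·P⁻¹ = [[3, -1458], [-1, 729]] · [[1, 2], [1, 3]] = [[-1455, -4368], [728, 2185]].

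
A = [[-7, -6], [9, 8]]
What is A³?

[[-19, -18], [27, 26]]

tr A = 1 and det A = -2, so the characteristic polynomial is λ² − (1)λ + (-2) with roots -1 and 2.
Eigenvectors give P = [[-1, -2], [1, 3]] with P⁻¹ = [[-3, -2], [1, 1]], and A = P·diag(-1, 2)·P⁻¹.
Then A³ = P·diag(-1, 8)·P⁻¹ = [[1, -16], [-1, 24]] · [[-3, -2], [1, 1]] = [[-19, -18], [27, 26]].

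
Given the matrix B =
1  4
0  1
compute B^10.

[[1, 40], [0, 1]]

B = I + N where N = [[0, 4], [0, 0]] is strictly upper-triangular, so N^2 = 0.
(I + N)^10 = I + 10·N = [[1, 40], [0, 1]].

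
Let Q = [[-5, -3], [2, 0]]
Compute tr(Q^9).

-20195

tr Q = -5 and det Q = 6, so the characteristic polynomial is λ² − (-5)λ + (6) with roots -2 and -3.
Eigenvectors give P = [[-1, 3], [1, -2]] with P⁻¹ = [[2, 3], [1, 1]], and Q = P·diag(-2, -3)·P⁻¹.
Then Q^9 = P·diag(-512, -19683)·P⁻¹ = [[512, -59049], [-512, 39366]] · [[2, 3], [1, 1]] = [[-58025, -57513], [38342, 37830]].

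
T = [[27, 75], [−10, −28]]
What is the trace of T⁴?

tr T = −1 and det T = −6, so the characteristic polynomial is λ² − (−1)λ + (−6) with roots 2 and −3.
Eigenvectors give P = [[3, −5], [−1, 2]] with P⁻¹ = [[2, 5], [1, 3]], and T = P·diag(2, −3)·P⁻¹.
Then T⁴ = P·diag(16, 81)·P⁻¹ = [[48, −405], [−16, 162]] · [[2, 5], [1, 3]] = [[−309, −975], [130, 406]].

97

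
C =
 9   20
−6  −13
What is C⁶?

[[−3639, −7280], [2184, 4369]]

tr C = −4 and det C = 3, so the characteristic polynomial is λ² − (−4)λ + (3) with roots −1 and −3.
Eigenvectors give P = [[2, −5], [−1, 3]] with P⁻¹ = [[3, 5], [1, 2]], and C = P·diag(−1, −3)·P⁻¹.
Then C⁶ = P·diag(1, 729)·P⁻¹ = [[2, −3645], [−1, 2187]] · [[3, 5], [1, 2]] = [[−3639, −7280], [2184, 4369]].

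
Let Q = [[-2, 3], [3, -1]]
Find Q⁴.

[[250, -207], [-207, 181]]

Q² = [[13, -9], [-9, 10]]
Q³ = [[-53, 48], [48, -37]]
Q⁴ = [[250, -207], [-207, 181]]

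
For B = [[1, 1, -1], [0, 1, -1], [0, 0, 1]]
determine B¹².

B = I + N where N = [[0, 1, -1], [0, 0, -1], [0, 0, 0]] is strictly upper-triangular, so N³ = 0.
(I + N)¹² = I + 12·N + 66·N² = [[1, 12, -78], [0, 1, -12], [0, 0, 1]].

[[1, 12, -78], [0, 1, -12], [0, 0, 1]]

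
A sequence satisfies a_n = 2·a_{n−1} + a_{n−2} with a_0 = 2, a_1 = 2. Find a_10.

With companion matrix A = [[2, 1], [1, 0]], [a_n, a_{n−1}]ᵀ = A·[a_{n−1}, a_{n−2}]ᵀ, so [a_10, a_9]ᵀ = A⁹·[a_1, a_0]ᵀ.
A⁹ = [[2378, 985], [985, 408]], giving [a_10, a_9]ᵀ = [[6726], [2786]].

6726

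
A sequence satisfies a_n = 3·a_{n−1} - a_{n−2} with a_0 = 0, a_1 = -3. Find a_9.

With companion matrix M = [[3, -1], [1, 0]], [a_n, a_{n−1}]ᵀ = M·[a_{n−1}, a_{n−2}]ᵀ, so [a_9, a_8]ᵀ = M⁸·[a_1, a_0]ᵀ.
M⁸ = [[2584, -987], [987, -377]], giving [a_9, a_8]ᵀ = [[-7752], [-2961]].

-7752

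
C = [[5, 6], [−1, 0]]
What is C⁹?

[[58025, 115026], [−19171, −37830]]

tr C = 5 and det C = 6, so the characteristic polynomial is λ² − (5)λ + (6) with roots 3 and 2.
Eigenvectors give P = [[−3, −2], [1, 1]] with P⁻¹ = [[−1, −2], [1, 3]], and C = P·diag(3, 2)·P⁻¹.
Then C⁹ = P·diag(19683, 512)·P⁻¹ = [[−59049, −1024], [19683, 512]] · [[−1, −2], [1, 3]] = [[58025, 115026], [−19171, −37830]].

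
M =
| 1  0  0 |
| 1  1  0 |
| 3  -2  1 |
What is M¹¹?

M = I + N where N = [[0, 0, 0], [1, 0, 0], [3, -2, 0]] is strictly lower-triangular, so N³ = 0.
(I + N)¹¹ = I + 11·N + 55·N² = [[1, 0, 0], [11, 1, 0], [-77, -22, 1]].

[[1, 0, 0], [11, 1, 0], [-77, -22, 1]]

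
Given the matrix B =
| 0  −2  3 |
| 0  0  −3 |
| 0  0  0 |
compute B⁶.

[[0, 0, 0], [0, 0, 0], [0, 0, 0]]

B is strictly triangular, hence nilpotent: B³ = 0, so B⁶ = 0.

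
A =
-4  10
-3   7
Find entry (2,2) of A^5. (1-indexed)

tr A = 3 and det A = 2, so the characteristic polynomial is λ² − (3)λ + (2) with roots 1 and 2.
Eigenvectors give P = [[-2, -5], [-1, -3]] with P⁻¹ = [[-3, 5], [1, -2]], and A = P·diag(1, 2)·P⁻¹.
Then A^5 = P·diag(1, 32)·P⁻¹ = [[-2, -160], [-1, -96]] · [[-3, 5], [1, -2]] = [[-154, 310], [-93, 187]].

187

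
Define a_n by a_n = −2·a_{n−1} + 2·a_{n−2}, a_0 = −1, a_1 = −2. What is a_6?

With companion matrix C = [[−2, 2], [1, 0]], [a_n, a_{n−1}]ᵀ = C·[a_{n−1}, a_{n−2}]ᵀ, so [a_6, a_5]ᵀ = C⁵·[a_1, a_0]ᵀ.
C⁵ = [[−120, 88], [44, −32]], giving [a_6, a_5]ᵀ = [[152], [−56]].

152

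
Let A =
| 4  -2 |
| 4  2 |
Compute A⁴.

A² = [[8, -12], [24, -4]]
A³ = [[-16, -40], [80, -56]]
A⁴ = [[-224, -48], [96, -272]]

[[-224, -48], [96, -272]]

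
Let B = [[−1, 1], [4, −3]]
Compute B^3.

B^2 = [[5, −4], [−16, 13]]
B^3 = [[−21, 17], [68, −55]]

[[−21, 17], [68, −55]]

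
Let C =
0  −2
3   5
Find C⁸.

tr C = 5 and det C = 6, so the characteristic polynomial is λ² − (5)λ + (6) with roots 2 and 3.
Eigenvectors give P = [[−1, −2], [1, 3]] with P⁻¹ = [[−3, −2], [1, 1]], and C = P·diag(2, 3)·P⁻¹.
Then C⁸ = P·diag(256, 6561)·P⁻¹ = [[−256, −13122], [256, 19683]] · [[−3, −2], [1, 1]] = [[−12354, −12610], [18915, 19171]].

[[−12354, −12610], [18915, 19171]]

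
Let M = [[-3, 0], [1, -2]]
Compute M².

[[9, 0], [-5, 4]]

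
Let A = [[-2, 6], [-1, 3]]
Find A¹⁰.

[[-2, 6], [-1, 3]]

A² = A (a projection; rank 1, trace 1), so A¹⁰ = A.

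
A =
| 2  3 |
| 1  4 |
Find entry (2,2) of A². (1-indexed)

19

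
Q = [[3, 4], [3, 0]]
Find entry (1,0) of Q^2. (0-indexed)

9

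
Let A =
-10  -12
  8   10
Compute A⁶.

[[64, 0], [0, 64]]

tr A = 0 and det A = -4, so the characteristic polynomial is λ² − (0)λ + (-4) with roots 2 and -2.
Eigenvectors give P = [[-1, 3], [1, -2]] with P⁻¹ = [[2, 3], [1, 1]], and A = P·diag(2, -2)·P⁻¹.
Then A⁶ = P·diag(64, 64)·P⁻¹ = [[-64, 192], [64, -128]] · [[2, 3], [1, 1]] = [[64, 0], [0, 64]].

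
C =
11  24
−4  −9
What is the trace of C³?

tr C = 2 and det C = −3, so the characteristic polynomial is λ² − (2)λ + (−3) with roots 3 and −1.
Eigenvectors give P = [[−3, −2], [1, 1]] with P⁻¹ = [[−1, −2], [1, 3]], and C = P·diag(3, −1)·P⁻¹.
Then C³ = P·diag(27, −1)·P⁻¹ = [[−81, 2], [27, −1]] · [[−1, −2], [1, 3]] = [[83, 168], [−28, −57]].

26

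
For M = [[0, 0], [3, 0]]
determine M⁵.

[[0, 0], [0, 0]]

M is strictly triangular, hence nilpotent: M² = 0, so M⁵ = 0.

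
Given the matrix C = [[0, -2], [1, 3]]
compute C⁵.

tr C = 3 and det C = 2, so the characteristic polynomial is λ² − (3)λ + (2) with roots 2 and 1.
Eigenvectors give P = [[-1, -2], [1, 1]] with P⁻¹ = [[1, 2], [-1, -1]], and C = P·diag(2, 1)·P⁻¹.
Then C⁵ = P·diag(32, 1)·P⁻¹ = [[-32, -2], [32, 1]] · [[1, 2], [-1, -1]] = [[-30, -62], [31, 63]].

[[-30, -62], [31, 63]]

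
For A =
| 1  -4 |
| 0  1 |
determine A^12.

A = I + N where N = [[0, -4], [0, 0]] is strictly upper-triangular, so N^2 = 0.
(I + N)^12 = I + 12·N = [[1, -48], [0, 1]].

[[1, -48], [0, 1]]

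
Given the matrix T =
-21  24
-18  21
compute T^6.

tr T = 0 and det T = -9, so the characteristic polynomial is λ² − (0)λ + (-9) with roots -3 and 3.
Eigenvectors give P = [[-4, -1], [-3, -1]] with P⁻¹ = [[-1, 1], [3, -4]], and T = P·diag(-3, 3)·P⁻¹.
Then T^6 = P·diag(729, 729)·P⁻¹ = [[-2916, -729], [-2187, -729]] · [[-1, 1], [3, -4]] = [[729, 0], [0, 729]].

[[729, 0], [0, 729]]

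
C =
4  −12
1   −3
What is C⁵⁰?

C² = C (a projection; rank 1, trace 1), so C⁵⁰ = C.

[[4, −12], [1, −3]]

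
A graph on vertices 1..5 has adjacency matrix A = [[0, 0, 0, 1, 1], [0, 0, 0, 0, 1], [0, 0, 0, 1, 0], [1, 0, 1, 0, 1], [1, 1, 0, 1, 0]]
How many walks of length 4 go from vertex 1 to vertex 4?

7

The number of length-4 walks from vertex 1 to vertex 4 is entry (1,4) of A⁴, where A is the adjacency matrix.
A² = [[2, 1, 1, 1, 1], [1, 1, 0, 1, 0], [1, 0, 1, 0, 1], [1, 1, 0, 3, 1], [1, 0, 1, 1, 3]]
A³ = [[2, 1, 1, 4, 4], [1, 0, 1, 1, 3], [1, 1, 0, 3, 1], [4, 1, 3, 2, 5], [4, 3, 1, 5, 2]]
A⁴ = [[8, 4, 4, 7, 7], [4, 3, 1, 5, 2], [4, 1, 3, 2, 5], [7, 5, 2, 12, 7], [7, 2, 5, 7, 12]]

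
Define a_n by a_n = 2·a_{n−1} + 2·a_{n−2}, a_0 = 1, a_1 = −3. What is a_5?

−100

With companion matrix T = [[2, 2], [1, 0]], [a_n, a_{n−1}]ᵀ = T·[a_{n−1}, a_{n−2}]ᵀ, so [a_5, a_4]ᵀ = T^4·[a_1, a_0]ᵀ.
T^4 = [[44, 32], [16, 12]], giving [a_5, a_4]ᵀ = [[−100], [−36]].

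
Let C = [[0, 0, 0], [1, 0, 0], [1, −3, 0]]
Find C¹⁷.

C is strictly triangular, hence nilpotent: C³ = 0, so C¹⁷ = 0.

[[0, 0, 0], [0, 0, 0], [0, 0, 0]]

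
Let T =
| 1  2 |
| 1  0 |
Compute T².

[[3, 2], [1, 2]]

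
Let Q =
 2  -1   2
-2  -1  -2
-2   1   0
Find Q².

[[2, 1, 6], [2, 1, -2], [-6, 1, -6]]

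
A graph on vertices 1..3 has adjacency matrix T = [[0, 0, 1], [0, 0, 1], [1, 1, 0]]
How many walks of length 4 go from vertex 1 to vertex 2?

The number of length-4 walks from vertex 1 to vertex 2 is entry (1,2) of T⁴, where T is the adjacency matrix.
T² = [[1, 1, 0], [1, 1, 0], [0, 0, 2]]
T³ = [[0, 0, 2], [0, 0, 2], [2, 2, 0]]
T⁴ = [[2, 2, 0], [2, 2, 0], [0, 0, 4]]

2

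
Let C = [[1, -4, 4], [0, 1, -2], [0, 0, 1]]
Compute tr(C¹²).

C = I + N where N = [[0, -4, 4], [0, 0, -2], [0, 0, 0]] is strictly upper-triangular, so N³ = 0.
(I + N)¹² = I + 12·N + 66·N² = [[1, -48, 576], [0, 1, -24], [0, 0, 1]].

3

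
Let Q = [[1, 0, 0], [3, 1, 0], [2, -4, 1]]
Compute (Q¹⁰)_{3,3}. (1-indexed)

1

Q = I + N where N = [[0, 0, 0], [3, 0, 0], [2, -4, 0]] is strictly lower-triangular, so N³ = 0.
(I + N)¹⁰ = I + 10·N + 45·N² = [[1, 0, 0], [30, 1, 0], [-520, -40, 1]].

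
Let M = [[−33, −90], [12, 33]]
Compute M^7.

[[−24057, −65610], [8748, 24057]]

tr M = 0 and det M = −9, so the characteristic polynomial is λ² − (0)λ + (−9) with roots −3 and 3.
Eigenvectors give P = [[−3, −5], [1, 2]] with P⁻¹ = [[−2, −5], [1, 3]], and M = P·diag(−3, 3)·P⁻¹.
Then M^7 = P·diag(−2187, 2187)·P⁻¹ = [[6561, −10935], [−2187, 4374]] · [[−2, −5], [1, 3]] = [[−24057, −65610], [8748, 24057]].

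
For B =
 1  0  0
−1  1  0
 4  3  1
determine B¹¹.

B = I + N where N = [[0, 0, 0], [−1, 0, 0], [4, 3, 0]] is strictly lower-triangular, so N³ = 0.
(I + N)¹¹ = I + 11·N + 55·N² = [[1, 0, 0], [−11, 1, 0], [−121, 33, 1]].

[[1, 0, 0], [−11, 1, 0], [−121, 33, 1]]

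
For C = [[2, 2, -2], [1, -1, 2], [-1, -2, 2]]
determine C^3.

[[26, 18, -12], [-3, -1, 0], [-18, -12, 8]]

C^2 = [[8, 6, -4], [-1, -1, 0], [-6, -4, 2]]
C^3 = [[26, 18, -12], [-3, -1, 0], [-18, -12, 8]]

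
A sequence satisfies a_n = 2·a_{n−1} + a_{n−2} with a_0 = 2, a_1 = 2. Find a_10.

6726

With companion matrix C = [[2, 1], [1, 0]], [a_n, a_{n−1}]ᵀ = C·[a_{n−1}, a_{n−2}]ᵀ, so [a_10, a_9]ᵀ = C^9·[a_1, a_0]ᵀ.
C^9 = [[2378, 985], [985, 408]], giving [a_10, a_9]ᵀ = [[6726], [2786]].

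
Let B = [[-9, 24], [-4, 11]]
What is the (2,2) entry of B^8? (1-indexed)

19681

tr B = 2 and det B = -3, so the characteristic polynomial is λ² − (2)λ + (-3) with roots 3 and -1.
Eigenvectors give P = [[2, -3], [1, -1]] with P⁻¹ = [[-1, 3], [-1, 2]], and B = P·diag(3, -1)·P⁻¹.
Then B^8 = P·diag(6561, 1)·P⁻¹ = [[13122, -3], [6561, -1]] · [[-1, 3], [-1, 2]] = [[-13119, 39360], [-6560, 19681]].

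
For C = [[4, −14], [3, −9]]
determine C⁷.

[[12226, −28826], [6177, −14541]]

tr C = −5 and det C = 6, so the characteristic polynomial is λ² − (−5)λ + (6) with roots −2 and −3.
Eigenvectors give P = [[7, 2], [3, 1]] with P⁻¹ = [[1, −2], [−3, 7]], and C = P·diag(−2, −3)·P⁻¹.
Then C⁷ = P·diag(−128, −2187)·P⁻¹ = [[−896, −4374], [−384, −2187]] · [[1, −2], [−3, 7]] = [[12226, −28826], [6177, −14541]].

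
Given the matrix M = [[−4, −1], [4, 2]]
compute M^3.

M^2 = [[12, 2], [−8, 0]]
M^3 = [[−40, −8], [32, 8]]

[[−40, −8], [32, 8]]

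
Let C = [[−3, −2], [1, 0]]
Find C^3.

tr C = −3 and det C = 2, so the characteristic polynomial is λ² − (−3)λ + (2) with roots −2 and −1.
Eigenvectors give P = [[2, −1], [−1, 1]] with P⁻¹ = [[1, 1], [1, 2]], and C = P·diag(−2, −1)·P⁻¹.
Then C^3 = P·diag(−8, −1)·P⁻¹ = [[−16, 1], [8, −1]] · [[1, 1], [1, 2]] = [[−15, −14], [7, 6]].

[[−15, −14], [7, 6]]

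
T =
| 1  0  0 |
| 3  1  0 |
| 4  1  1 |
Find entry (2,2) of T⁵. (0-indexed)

1

T = I + N where N = [[0, 0, 0], [3, 0, 0], [4, 1, 0]] is strictly lower-triangular, so N³ = 0.
(I + N)⁵ = I + 5·N + 10·N² = [[1, 0, 0], [15, 1, 0], [50, 5, 1]].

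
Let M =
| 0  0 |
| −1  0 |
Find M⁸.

M is strictly triangular, hence nilpotent: M² = 0, so M⁸ = 0.

[[0, 0], [0, 0]]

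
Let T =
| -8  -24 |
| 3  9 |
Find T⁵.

[[-8, -24], [3, 9]]

T² = T (a projection; rank 1, trace 1), so T⁵ = T.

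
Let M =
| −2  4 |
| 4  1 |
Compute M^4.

[[416, −148], [−148, 305]]

M^2 = [[20, −4], [−4, 17]]
M^3 = [[−56, 76], [76, 1]]
M^4 = [[416, −148], [−148, 305]]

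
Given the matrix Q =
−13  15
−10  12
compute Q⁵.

tr Q = −1 and det Q = −6, so the characteristic polynomial is λ² − (−1)λ + (−6) with roots −3 and 2.
Eigenvectors give P = [[3, 1], [2, 1]] with P⁻¹ = [[1, −1], [−2, 3]], and Q = P·diag(−3, 2)·P⁻¹.
Then Q⁵ = P·diag(−243, 32)·P⁻¹ = [[−729, 32], [−486, 32]] · [[1, −1], [−2, 3]] = [[−793, 825], [−550, 582]].

[[−793, 825], [−550, 582]]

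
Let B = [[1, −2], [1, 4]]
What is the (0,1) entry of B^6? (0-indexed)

−1330

tr B = 5 and det B = 6, so the characteristic polynomial is λ² − (5)λ + (6) with roots 3 and 2.
Eigenvectors give P = [[−1, −2], [1, 1]] with P⁻¹ = [[1, 2], [−1, −1]], and B = P·diag(3, 2)·P⁻¹.
Then B^6 = P·diag(729, 64)·P⁻¹ = [[−729, −128], [729, 64]] · [[1, 2], [−1, −1]] = [[−601, −1330], [665, 1394]].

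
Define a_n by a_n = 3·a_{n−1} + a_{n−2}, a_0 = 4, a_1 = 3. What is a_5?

459

With companion matrix B = [[3, 1], [1, 0]], [a_n, a_{n−1}]ᵀ = B·[a_{n−1}, a_{n−2}]ᵀ, so [a_5, a_4]ᵀ = B⁴·[a_1, a_0]ᵀ.
B⁴ = [[109, 33], [33, 10]], giving [a_5, a_4]ᵀ = [[459], [139]].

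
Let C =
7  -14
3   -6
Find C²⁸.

C² = C (a projection; rank 1, trace 1), so C²⁸ = C.

[[7, -14], [3, -6]]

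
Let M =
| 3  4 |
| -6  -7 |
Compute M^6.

tr M = -4 and det M = 3, so the characteristic polynomial is λ² − (-4)λ + (3) with roots -1 and -3.
Eigenvectors give P = [[-1, -2], [1, 3]] with P⁻¹ = [[-3, -2], [1, 1]], and M = P·diag(-1, -3)·P⁻¹.
Then M^6 = P·diag(1, 729)·P⁻¹ = [[-1, -1458], [1, 2187]] · [[-3, -2], [1, 1]] = [[-1455, -1456], [2184, 2185]].

[[-1455, -1456], [2184, 2185]]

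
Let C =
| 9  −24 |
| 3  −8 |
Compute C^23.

C² = C (a projection; rank 1, trace 1), so C^23 = C.

[[9, −24], [3, −8]]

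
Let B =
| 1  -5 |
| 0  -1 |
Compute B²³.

[[1, -5], [0, -1]]

B² = I (check: tr B = 0 and det B = -1), so B²³ = B since 23 is odd.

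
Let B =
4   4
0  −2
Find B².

[[16, 8], [0, 4]]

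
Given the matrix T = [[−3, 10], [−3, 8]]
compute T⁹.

tr T = 5 and det T = 6, so the characteristic polynomial is λ² − (5)λ + (6) with roots 3 and 2.
Eigenvectors give P = [[−5, 2], [−3, 1]] with P⁻¹ = [[1, −2], [3, −5]], and T = P·diag(3, 2)·P⁻¹.
Then T⁹ = P·diag(19683, 512)·P⁻¹ = [[−98415, 1024], [−59049, 512]] · [[1, −2], [3, −5]] = [[−95343, 191710], [−57513, 115538]].

[[−95343, 191710], [−57513, 115538]]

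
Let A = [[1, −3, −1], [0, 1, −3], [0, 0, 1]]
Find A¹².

[[1, −36, 582], [0, 1, −36], [0, 0, 1]]

A = I + N where N = [[0, −3, −1], [0, 0, −3], [0, 0, 0]] is strictly upper-triangular, so N³ = 0.
(I + N)¹² = I + 12·N + 66·N² = [[1, −36, 582], [0, 1, −36], [0, 0, 1]].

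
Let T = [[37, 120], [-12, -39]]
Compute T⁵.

[[2197, 7320], [-732, -2439]]

tr T = -2 and det T = -3, so the characteristic polynomial is λ² − (-2)λ + (-3) with roots -3 and 1.
Eigenvectors give P = [[-3, 10], [1, -3]] with P⁻¹ = [[3, 10], [1, 3]], and T = P·diag(-3, 1)·P⁻¹.
Then T⁵ = P·diag(-243, 1)·P⁻¹ = [[729, 10], [-243, -3]] · [[3, 10], [1, 3]] = [[2197, 7320], [-732, -2439]].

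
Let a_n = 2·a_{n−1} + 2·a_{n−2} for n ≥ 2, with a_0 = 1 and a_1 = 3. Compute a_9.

9136

With companion matrix T = [[2, 2], [1, 0]], [a_n, a_{n−1}]ᵀ = T·[a_{n−1}, a_{n−2}]ᵀ, so [a_9, a_8]ᵀ = T⁸·[a_1, a_0]ᵀ.
T⁸ = [[2448, 1792], [896, 656]], giving [a_9, a_8]ᵀ = [[9136], [3344]].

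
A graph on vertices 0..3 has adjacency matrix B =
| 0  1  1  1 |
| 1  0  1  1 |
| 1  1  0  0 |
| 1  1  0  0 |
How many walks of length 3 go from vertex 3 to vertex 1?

The number of length-3 walks from vertex 3 to vertex 1 is entry (3,1) of B³, where B is the adjacency matrix.
B² = [[3, 2, 1, 1], [2, 3, 1, 1], [1, 1, 2, 2], [1, 1, 2, 2]]
B³ = [[4, 5, 5, 5], [5, 4, 5, 5], [5, 5, 2, 2], [5, 5, 2, 2]]

5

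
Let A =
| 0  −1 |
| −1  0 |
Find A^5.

[[0, −1], [−1, 0]]

A² = I (check: tr A = 0 and det A = −1), so A^5 = A since 5 is odd.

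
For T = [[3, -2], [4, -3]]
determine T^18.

[[1, 0], [0, 1]]

T² = I (check: tr T = 0 and det T = -1), so T^18 = I since 18 is even.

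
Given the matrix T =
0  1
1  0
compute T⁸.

T² = I (check: tr T = 0 and det T = −1), so T⁸ = I since 8 is even.

[[1, 0], [0, 1]]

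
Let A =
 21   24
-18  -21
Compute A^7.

tr A = 0 and det A = -9, so the characteristic polynomial is λ² − (0)λ + (-9) with roots -3 and 3.
Eigenvectors give P = [[-1, 4], [1, -3]] with P⁻¹ = [[3, 4], [1, 1]], and A = P·diag(-3, 3)·P⁻¹.
Then A^7 = P·diag(-2187, 2187)·P⁻¹ = [[2187, 8748], [-2187, -6561]] · [[3, 4], [1, 1]] = [[15309, 17496], [-13122, -15309]].

[[15309, 17496], [-13122, -15309]]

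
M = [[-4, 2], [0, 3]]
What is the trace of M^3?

M^2 = [[16, -2], [0, 9]]
M^3 = [[-64, 26], [0, 27]]

-37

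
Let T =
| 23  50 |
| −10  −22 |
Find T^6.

tr T = 1 and det T = −6, so the characteristic polynomial is λ² − (1)λ + (−6) with roots 3 and −2.
Eigenvectors give P = [[5, 2], [−2, −1]] with P⁻¹ = [[1, 2], [−2, −5]], and T = P·diag(3, −2)·P⁻¹.
Then T^6 = P·diag(729, 64)·P⁻¹ = [[3645, 128], [−1458, −64]] · [[1, 2], [−2, −5]] = [[3389, 6650], [−1330, −2596]].

[[3389, 6650], [−1330, −2596]]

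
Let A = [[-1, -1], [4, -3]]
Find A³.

[[19, -9], [36, 1]]

A² = [[-3, 4], [-16, 5]]
A³ = [[19, -9], [36, 1]]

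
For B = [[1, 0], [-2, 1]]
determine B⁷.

[[1, 0], [-14, 1]]

B = I + N where N = [[0, 0], [-2, 0]] is strictly lower-triangular, so N² = 0.
(I + N)⁷ = I + 7·N = [[1, 0], [-14, 1]].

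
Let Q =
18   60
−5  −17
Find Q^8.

[[25476, 75660], [−6305, −18659]]

tr Q = 1 and det Q = −6, so the characteristic polynomial is λ² − (1)λ + (−6) with roots −2 and 3.
Eigenvectors give P = [[−3, 4], [1, −1]] with P⁻¹ = [[1, 4], [1, 3]], and Q = P·diag(−2, 3)·P⁻¹.
Then Q^8 = P·diag(256, 6561)·P⁻¹ = [[−768, 26244], [256, −6561]] · [[1, 4], [1, 3]] = [[25476, 75660], [−6305, −18659]].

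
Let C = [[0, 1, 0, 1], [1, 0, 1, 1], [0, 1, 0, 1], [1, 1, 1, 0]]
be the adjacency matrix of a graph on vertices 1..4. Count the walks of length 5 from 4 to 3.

The number of length-5 walks from vertex 4 to vertex 3 is entry (4,3) of C⁵, where C is the adjacency matrix.
C² = [[2, 1, 2, 1], [1, 3, 1, 2], [2, 1, 2, 1], [1, 2, 1, 3]]
C³ = [[2, 5, 2, 5], [5, 4, 5, 5], [2, 5, 2, 5], [5, 5, 5, 4]]
C⁴ = [[10, 9, 10, 9], [9, 15, 9, 14], [10, 9, 10, 9], [9, 14, 9, 15]]
C⁵ = [[18, 29, 18, 29], [29, 32, 29, 33], [18, 29, 18, 29], [29, 33, 29, 32]]

29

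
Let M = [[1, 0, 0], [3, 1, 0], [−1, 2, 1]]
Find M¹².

[[1, 0, 0], [36, 1, 0], [384, 24, 1]]

M = I + N where N = [[0, 0, 0], [3, 0, 0], [−1, 2, 0]] is strictly lower-triangular, so N³ = 0.
(I + N)¹² = I + 12·N + 66·N² = [[1, 0, 0], [36, 1, 0], [384, 24, 1]].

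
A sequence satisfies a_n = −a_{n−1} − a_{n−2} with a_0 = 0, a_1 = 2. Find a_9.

0

With companion matrix M = [[−1, −1], [1, 0]], [a_n, a_{n−1}]ᵀ = M·[a_{n−1}, a_{n−2}]ᵀ, so [a_9, a_8]ᵀ = M⁸·[a_1, a_0]ᵀ.
M⁸ = [[0, 1], [−1, −1]], giving [a_9, a_8]ᵀ = [[0], [−2]].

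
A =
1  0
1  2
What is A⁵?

tr A = 3 and det A = 2, so the characteristic polynomial is λ² − (3)λ + (2) with roots 2 and 1.
Eigenvectors give P = [[0, -1], [1, 1]] with P⁻¹ = [[1, 1], [-1, 0]], and A = P·diag(2, 1)·P⁻¹.
Then A⁵ = P·diag(32, 1)·P⁻¹ = [[0, -1], [32, 1]] · [[1, 1], [-1, 0]] = [[1, 0], [31, 32]].

[[1, 0], [31, 32]]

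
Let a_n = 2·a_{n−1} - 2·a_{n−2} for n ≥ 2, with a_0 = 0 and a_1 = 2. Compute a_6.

With companion matrix Q = [[2, -2], [1, 0]], [a_n, a_{n−1}]ᵀ = Q·[a_{n−1}, a_{n−2}]ᵀ, so [a_6, a_5]ᵀ = Q⁵·[a_1, a_0]ᵀ.
Q⁵ = [[-8, 8], [-4, 0]], giving [a_6, a_5]ᵀ = [[-16], [-8]].

-16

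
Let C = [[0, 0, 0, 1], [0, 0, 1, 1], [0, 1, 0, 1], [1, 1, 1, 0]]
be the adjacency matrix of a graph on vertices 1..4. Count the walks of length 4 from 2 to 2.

The number of length-4 walks from vertex 2 to vertex 2 is entry (2,2) of C⁴, where C is the adjacency matrix.
C² = [[1, 1, 1, 0], [1, 2, 1, 1], [1, 1, 2, 1], [0, 1, 1, 3]]
C³ = [[0, 1, 1, 3], [1, 2, 3, 4], [1, 3, 2, 4], [3, 4, 4, 2]]
C⁴ = [[3, 4, 4, 2], [4, 7, 6, 6], [4, 6, 7, 6], [2, 6, 6, 11]]

7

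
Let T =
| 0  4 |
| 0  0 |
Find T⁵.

[[0, 0], [0, 0]]

T is strictly triangular, hence nilpotent: T² = 0, so T⁵ = 0.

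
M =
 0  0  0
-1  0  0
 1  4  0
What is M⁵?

[[0, 0, 0], [0, 0, 0], [0, 0, 0]]

M is strictly triangular, hence nilpotent: M³ = 0, so M⁵ = 0.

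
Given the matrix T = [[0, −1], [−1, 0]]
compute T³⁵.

T² = I (check: tr T = 0 and det T = −1), so T³⁵ = T since 35 is odd.

[[0, −1], [−1, 0]]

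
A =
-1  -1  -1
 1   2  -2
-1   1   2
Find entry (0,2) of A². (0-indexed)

1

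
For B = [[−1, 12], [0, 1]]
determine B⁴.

[[1, 0], [0, 1]]

B² = I (check: tr B = 0 and det B = −1), so B⁴ = I since 4 is even.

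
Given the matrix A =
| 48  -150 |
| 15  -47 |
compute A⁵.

tr A = 1 and det A = -6, so the characteristic polynomial is λ² − (1)λ + (-6) with roots -2 and 3.
Eigenvectors give P = [[3, -10], [1, -3]] with P⁻¹ = [[-3, 10], [-1, 3]], and A = P·diag(-2, 3)·P⁻¹.
Then A⁵ = P·diag(-32, 243)·P⁻¹ = [[-96, -2430], [-32, -729]] · [[-3, 10], [-1, 3]] = [[2718, -8250], [825, -2507]].

[[2718, -8250], [825, -2507]]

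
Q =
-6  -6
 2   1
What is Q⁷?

tr Q = -5 and det Q = 6, so the characteristic polynomial is λ² − (-5)λ + (6) with roots -2 and -3.
Eigenvectors give P = [[3, -2], [-2, 1]] with P⁻¹ = [[-1, -2], [-2, -3]], and Q = P·diag(-2, -3)·P⁻¹.
Then Q⁷ = P·diag(-128, -2187)·P⁻¹ = [[-384, 4374], [256, -2187]] · [[-1, -2], [-2, -3]] = [[-8364, -12354], [4118, 6049]].

[[-8364, -12354], [4118, 6049]]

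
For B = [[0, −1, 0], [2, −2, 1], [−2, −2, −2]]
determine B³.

B² = [[−2, 2, −1], [−6, 0, −4], [0, 10, 2]]
B³ = [[6, 0, 4], [8, 14, 8], [16, −24, 6]]

[[6, 0, 4], [8, 14, 8], [16, −24, 6]]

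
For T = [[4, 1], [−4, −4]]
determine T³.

[[48, 12], [−48, −48]]

T² = [[12, 0], [0, 12]]
T³ = [[48, 12], [−48, −48]]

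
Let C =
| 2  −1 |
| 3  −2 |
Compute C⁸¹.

C² = I (check: tr C = 0 and det C = −1), so C⁸¹ = C since 81 is odd.

[[2, −1], [3, −2]]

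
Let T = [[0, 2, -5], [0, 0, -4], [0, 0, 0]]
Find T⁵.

[[0, 0, 0], [0, 0, 0], [0, 0, 0]]

T is strictly triangular, hence nilpotent: T³ = 0, so T⁵ = 0.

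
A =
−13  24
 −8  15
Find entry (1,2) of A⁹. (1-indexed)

118104

tr A = 2 and det A = −3, so the characteristic polynomial is λ² − (2)λ + (−3) with roots −1 and 3.
Eigenvectors give P = [[−2, −3], [−1, −2]] with P⁻¹ = [[−2, 3], [1, −2]], and A = P·diag(−1, 3)·P⁻¹.
Then A⁹ = P·diag(−1, 19683)·P⁻¹ = [[2, −59049], [1, −39366]] · [[−2, 3], [1, −2]] = [[−59053, 118104], [−39368, 78735]].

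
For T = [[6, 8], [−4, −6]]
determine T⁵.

tr T = 0 and det T = −4, so the characteristic polynomial is λ² − (0)λ + (−4) with roots 2 and −2.
Eigenvectors give P = [[−2, −1], [1, 1]] with P⁻¹ = [[−1, −1], [1, 2]], and T = P·diag(2, −2)·P⁻¹.
Then T⁵ = P·diag(32, −32)·P⁻¹ = [[−64, 32], [32, −32]] · [[−1, −1], [1, 2]] = [[96, 128], [−64, −96]].

[[96, 128], [−64, −96]]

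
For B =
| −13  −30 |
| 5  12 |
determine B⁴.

[[211, 390], [−65, −114]]

tr B = −1 and det B = −6, so the characteristic polynomial is λ² − (−1)λ + (−6) with roots −3 and 2.
Eigenvectors give P = [[3, 2], [−1, −1]] with P⁻¹ = [[1, 2], [−1, −3]], and B = P·diag(−3, 2)·P⁻¹.
Then B⁴ = P·diag(81, 16)·P⁻¹ = [[243, 32], [−81, −16]] · [[1, 2], [−1, −3]] = [[211, 390], [−65, −114]].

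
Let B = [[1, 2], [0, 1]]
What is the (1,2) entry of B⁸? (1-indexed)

16

B = I + N where N = [[0, 2], [0, 0]] is strictly upper-triangular, so N² = 0.
(I + N)⁸ = I + 8·N = [[1, 16], [0, 1]].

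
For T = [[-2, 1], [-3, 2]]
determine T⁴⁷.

T² = I (check: tr T = 0 and det T = -1), so T⁴⁷ = T since 47 is odd.

[[-2, 1], [-3, 2]]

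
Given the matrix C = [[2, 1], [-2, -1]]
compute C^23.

[[2, 1], [-2, -1]]

C² = C (a projection; rank 1, trace 1), so C^23 = C.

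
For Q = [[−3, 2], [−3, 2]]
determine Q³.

[[−3, 2], [−3, 2]]

Q² = [[3, −2], [3, −2]]
Q³ = [[−3, 2], [−3, 2]]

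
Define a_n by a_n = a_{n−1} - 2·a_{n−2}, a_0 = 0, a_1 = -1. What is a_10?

11

With companion matrix T = [[1, -2], [1, 0]], [a_n, a_{n−1}]ᵀ = T·[a_{n−1}, a_{n−2}]ᵀ, so [a_10, a_9]ᵀ = T⁹·[a_1, a_0]ᵀ.
T⁹ = [[-11, 34], [-17, 6]], giving [a_10, a_9]ᵀ = [[11], [17]].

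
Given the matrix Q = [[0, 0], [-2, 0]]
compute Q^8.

Q is strictly triangular, hence nilpotent: Q^2 = 0, so Q^8 = 0.

[[0, 0], [0, 0]]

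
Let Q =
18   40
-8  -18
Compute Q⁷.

[[1152, 2560], [-512, -1152]]

tr Q = 0 and det Q = -4, so the characteristic polynomial is λ² − (0)λ + (-4) with roots -2 and 2.
Eigenvectors give P = [[-2, 5], [1, -2]] with P⁻¹ = [[2, 5], [1, 2]], and Q = P·diag(-2, 2)·P⁻¹.
Then Q⁷ = P·diag(-128, 128)·P⁻¹ = [[256, 640], [-128, -256]] · [[2, 5], [1, 2]] = [[1152, 2560], [-512, -1152]].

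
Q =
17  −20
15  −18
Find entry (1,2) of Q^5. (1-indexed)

tr Q = −1 and det Q = −6, so the characteristic polynomial is λ² − (−1)λ + (−6) with roots 2 and −3.
Eigenvectors give P = [[4, 1], [3, 1]] with P⁻¹ = [[1, −1], [−3, 4]], and Q = P·diag(2, −3)·P⁻¹.
Then Q^5 = P·diag(32, −243)·P⁻¹ = [[128, −243], [96, −243]] · [[1, −1], [−3, 4]] = [[857, −1100], [825, −1068]].

−1100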